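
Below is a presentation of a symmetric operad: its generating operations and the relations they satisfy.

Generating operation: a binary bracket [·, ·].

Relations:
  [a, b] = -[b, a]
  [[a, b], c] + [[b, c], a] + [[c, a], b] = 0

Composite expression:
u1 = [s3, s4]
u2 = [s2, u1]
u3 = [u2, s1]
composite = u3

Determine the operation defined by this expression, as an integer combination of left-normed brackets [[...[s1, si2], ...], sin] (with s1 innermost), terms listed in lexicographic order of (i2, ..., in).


-[[[s1, s2], s3], s4] + [[[s1, s2], s4], s3] + [[[s1, s3], s4], s2] - [[[s1, s4], s3], s2]


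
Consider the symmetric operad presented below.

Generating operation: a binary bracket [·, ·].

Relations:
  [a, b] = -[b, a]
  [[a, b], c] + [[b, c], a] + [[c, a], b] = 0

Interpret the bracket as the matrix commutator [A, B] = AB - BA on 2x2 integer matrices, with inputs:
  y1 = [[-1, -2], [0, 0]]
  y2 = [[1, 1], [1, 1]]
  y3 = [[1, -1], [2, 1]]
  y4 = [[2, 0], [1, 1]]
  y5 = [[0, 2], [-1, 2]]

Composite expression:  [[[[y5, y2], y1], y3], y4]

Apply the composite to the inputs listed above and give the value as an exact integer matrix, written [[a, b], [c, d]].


[[-8, 8], [44, 8]]

[y5, y2] = [[3, -2], [2, -3]]
[[y5, y2], y1] = [[4, -14], [-2, -4]]
[[[y5, y2], y1], y3] = [[-30, -8], [-16, 30]]
[[[[y5, y2], y1], y3], y4] = [[-8, 8], [44, 8]]


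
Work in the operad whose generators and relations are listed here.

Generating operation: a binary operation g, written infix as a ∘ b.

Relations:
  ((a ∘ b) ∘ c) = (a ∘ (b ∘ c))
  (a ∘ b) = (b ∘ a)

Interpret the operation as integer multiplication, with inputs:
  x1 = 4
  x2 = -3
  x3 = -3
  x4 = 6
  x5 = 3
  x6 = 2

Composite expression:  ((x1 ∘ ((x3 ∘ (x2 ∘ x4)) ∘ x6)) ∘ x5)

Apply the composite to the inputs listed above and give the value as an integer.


1296

(x2 ∘ x4) = -18
(x3 ∘ (x2 ∘ x4)) = 54
((x3 ∘ (x2 ∘ x4)) ∘ x6) = 108
(x1 ∘ ((x3 ∘ (x2 ∘ x4)) ∘ x6)) = 432
((x1 ∘ ((x3 ∘ (x2 ∘ x4)) ∘ x6)) ∘ x5) = 1296


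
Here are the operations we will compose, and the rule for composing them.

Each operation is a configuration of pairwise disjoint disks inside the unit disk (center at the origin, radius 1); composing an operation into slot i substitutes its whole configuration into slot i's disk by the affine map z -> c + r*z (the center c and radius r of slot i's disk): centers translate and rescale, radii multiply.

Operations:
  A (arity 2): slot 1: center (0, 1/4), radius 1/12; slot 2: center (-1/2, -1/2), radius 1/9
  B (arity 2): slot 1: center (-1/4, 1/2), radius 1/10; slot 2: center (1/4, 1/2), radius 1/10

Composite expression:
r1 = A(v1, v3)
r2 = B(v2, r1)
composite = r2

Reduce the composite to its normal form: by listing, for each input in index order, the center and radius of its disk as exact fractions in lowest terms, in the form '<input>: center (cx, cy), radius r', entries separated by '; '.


v1: center (1/4, 21/40), radius 1/120; v2: center (-1/4, 1/2), radius 1/10; v3: center (1/5, 9/20), radius 1/90

Each v-disk chains the slot maps above it in B; radii multiply.
tracing v2 down its 1-map path: center (-1/4, 1/2), radius 1/10
tracing v1 down its 2-map path: center (1/4, 21/40), radius 1/120
tracing v3 down its 2-map path: center (1/5, 9/20), radius 1/90


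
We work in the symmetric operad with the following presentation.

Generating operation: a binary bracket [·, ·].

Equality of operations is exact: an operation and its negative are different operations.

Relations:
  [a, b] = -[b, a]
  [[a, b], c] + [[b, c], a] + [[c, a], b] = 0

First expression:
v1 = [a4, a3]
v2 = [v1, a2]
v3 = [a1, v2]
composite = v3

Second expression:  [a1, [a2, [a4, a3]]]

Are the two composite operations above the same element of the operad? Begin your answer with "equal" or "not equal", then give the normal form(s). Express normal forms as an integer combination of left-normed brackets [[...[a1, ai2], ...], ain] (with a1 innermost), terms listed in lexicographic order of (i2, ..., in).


Reducing the first expression gives [[[a1, a2], a3], a4] - [[[a1, a2], a4], a3] - [[[a1, a3], a4], a2] + [[[a1, a4], a3], a2]
Reducing the second expression gives -[[[a1, a2], a3], a4] + [[[a1, a2], a4], a3] + [[[a1, a3], a4], a2] - [[[a1, a4], a3], a2]
Distinct normal forms: not equal.

not equal; the first gives [[[a1, a2], a3], a4] - [[[a1, a2], a4], a3] - [[[a1, a3], a4], a2] + [[[a1, a4], a3], a2] and the second -[[[a1, a2], a3], a4] + [[[a1, a2], a4], a3] + [[[a1, a3], a4], a2] - [[[a1, a4], a3], a2]


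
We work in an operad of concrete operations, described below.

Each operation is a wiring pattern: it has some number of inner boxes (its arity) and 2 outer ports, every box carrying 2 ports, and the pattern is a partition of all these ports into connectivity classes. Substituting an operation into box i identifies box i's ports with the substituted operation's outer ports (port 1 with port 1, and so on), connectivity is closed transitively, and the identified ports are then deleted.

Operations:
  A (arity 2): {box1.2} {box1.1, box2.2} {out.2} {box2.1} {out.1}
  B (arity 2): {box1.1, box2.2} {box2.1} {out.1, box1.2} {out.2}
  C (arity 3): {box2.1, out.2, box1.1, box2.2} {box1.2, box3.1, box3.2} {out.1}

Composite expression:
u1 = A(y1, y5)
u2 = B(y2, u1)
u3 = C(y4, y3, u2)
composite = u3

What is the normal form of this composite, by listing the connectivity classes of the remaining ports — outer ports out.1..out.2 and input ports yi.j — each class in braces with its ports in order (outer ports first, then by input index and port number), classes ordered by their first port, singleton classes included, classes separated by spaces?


{out.1} {out.2, y3.1, y3.2, y4.1} {y1.1, y5.2} {y1.2} {y2.1} {y2.2, y4.2} {y5.1}

Two ports join when wires chain via C-identified ports.
A over (y1, y5) gives {out.1} {out.2} {y1.1, y5.2} {y1.2} {y5.1}, out.j being that stage's outer ports
B over (y2, y1, y5) gives {out.1, y2.2} {out.2} {y1.1, y5.2} {y1.2} {y2.1} {y5.1}, out.j being that stage's outer ports
C over (y4, y3, y2, y1, y5) gives {out.1} {out.2, y3.1, y3.2, y4.1} {y1.1, y5.2} {y1.2} {y2.1} {y2.2, y4.2} {y5.1}, out.j being that stage's outer ports


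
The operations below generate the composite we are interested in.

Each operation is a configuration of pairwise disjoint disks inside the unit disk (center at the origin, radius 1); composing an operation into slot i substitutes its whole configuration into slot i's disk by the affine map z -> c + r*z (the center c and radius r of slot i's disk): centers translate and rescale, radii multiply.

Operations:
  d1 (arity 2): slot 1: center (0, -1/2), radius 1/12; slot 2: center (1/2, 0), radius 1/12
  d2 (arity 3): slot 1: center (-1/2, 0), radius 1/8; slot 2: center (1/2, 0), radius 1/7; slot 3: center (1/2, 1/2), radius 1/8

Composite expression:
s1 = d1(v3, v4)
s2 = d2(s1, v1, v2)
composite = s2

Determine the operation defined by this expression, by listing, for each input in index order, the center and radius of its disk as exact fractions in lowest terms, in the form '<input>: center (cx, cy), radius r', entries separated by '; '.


v1: center (1/2, 0), radius 1/7; v2: center (1/2, 1/2), radius 1/8; v3: center (-1/2, -1/16), radius 1/96; v4: center (-7/16, 0), radius 1/96


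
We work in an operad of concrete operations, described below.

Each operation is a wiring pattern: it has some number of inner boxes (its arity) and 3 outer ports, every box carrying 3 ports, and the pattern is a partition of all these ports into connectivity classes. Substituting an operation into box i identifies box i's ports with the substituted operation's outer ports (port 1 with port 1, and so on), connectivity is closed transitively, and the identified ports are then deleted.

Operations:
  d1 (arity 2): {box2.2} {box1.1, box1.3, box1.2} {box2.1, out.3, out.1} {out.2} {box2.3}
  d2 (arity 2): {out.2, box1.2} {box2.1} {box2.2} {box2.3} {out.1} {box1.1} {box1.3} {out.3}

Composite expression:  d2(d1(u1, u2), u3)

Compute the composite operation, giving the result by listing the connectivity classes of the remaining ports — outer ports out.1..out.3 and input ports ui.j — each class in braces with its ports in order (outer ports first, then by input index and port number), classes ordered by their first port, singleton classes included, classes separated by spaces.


After gluing at d2, chains via deleted ports link the u-ports.
composing d1 on (u1, u2), with out.j its own outer ports: {out.1, out.3, u2.1} {out.2} {u1.1, u1.2, u1.3} {u2.2} {u2.3}
composing d2 on (u1, u2, u3), with out.j its own outer ports: {out.1} {out.2} {out.3} {u1.1, u1.2, u1.3} {u2.1} {u2.2} {u2.3} {u3.1} {u3.2} {u3.3}

{out.1} {out.2} {out.3} {u1.1, u1.2, u1.3} {u2.1} {u2.2} {u2.3} {u3.1} {u3.2} {u3.3}


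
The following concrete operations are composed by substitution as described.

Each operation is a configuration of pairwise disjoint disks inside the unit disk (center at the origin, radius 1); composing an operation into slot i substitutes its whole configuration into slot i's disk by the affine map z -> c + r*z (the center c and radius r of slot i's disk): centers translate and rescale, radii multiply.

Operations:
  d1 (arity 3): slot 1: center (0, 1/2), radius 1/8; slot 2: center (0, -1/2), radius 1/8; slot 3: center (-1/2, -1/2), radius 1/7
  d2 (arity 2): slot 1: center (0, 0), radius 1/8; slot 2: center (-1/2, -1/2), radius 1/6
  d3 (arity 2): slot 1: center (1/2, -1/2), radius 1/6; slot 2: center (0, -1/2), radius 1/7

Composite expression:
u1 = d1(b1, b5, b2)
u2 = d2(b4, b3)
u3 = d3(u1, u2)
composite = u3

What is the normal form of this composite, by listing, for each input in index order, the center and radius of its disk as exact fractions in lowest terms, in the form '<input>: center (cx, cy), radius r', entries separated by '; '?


b1: center (1/2, -5/12), radius 1/48; b2: center (5/12, -7/12), radius 1/42; b3: center (-1/14, -4/7), radius 1/42; b4: center (0, -1/2), radius 1/56; b5: center (1/2, -7/12), radius 1/48


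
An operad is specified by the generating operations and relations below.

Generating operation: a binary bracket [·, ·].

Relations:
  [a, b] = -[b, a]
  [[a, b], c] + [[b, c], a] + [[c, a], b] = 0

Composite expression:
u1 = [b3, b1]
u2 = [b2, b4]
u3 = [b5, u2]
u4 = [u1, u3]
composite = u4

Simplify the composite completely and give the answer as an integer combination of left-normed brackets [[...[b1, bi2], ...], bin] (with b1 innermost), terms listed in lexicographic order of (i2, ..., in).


[[[[b1, b3], b2], b4], b5] - [[[[b1, b3], b4], b2], b5] - [[[[b1, b3], b5], b2], b4] + [[[[b1, b3], b5], b4], b2]


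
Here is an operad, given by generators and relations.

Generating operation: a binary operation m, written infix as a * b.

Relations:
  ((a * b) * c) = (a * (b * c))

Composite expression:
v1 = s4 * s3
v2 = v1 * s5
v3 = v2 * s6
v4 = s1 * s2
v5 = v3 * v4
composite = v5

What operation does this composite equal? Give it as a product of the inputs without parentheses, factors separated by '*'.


s4 * s3 * s5 * s6 * s1 * s2

The m-tree's shape is irrelevant; the s-reading-order decides.
(s4 * s3) spells out as s4 * s3
((s4 * s3) * s5) spells out as s4 * s3 * s5
(((s4 * s3) * s5) * s6) spells out as s4 * s3 * s5 * s6
(s1 * s2) spells out as s1 * s2
((((s4 * s3) * s5) * s6) * (s1 * s2)) spells out as s4 * s3 * s5 * s6 * s1 * s2


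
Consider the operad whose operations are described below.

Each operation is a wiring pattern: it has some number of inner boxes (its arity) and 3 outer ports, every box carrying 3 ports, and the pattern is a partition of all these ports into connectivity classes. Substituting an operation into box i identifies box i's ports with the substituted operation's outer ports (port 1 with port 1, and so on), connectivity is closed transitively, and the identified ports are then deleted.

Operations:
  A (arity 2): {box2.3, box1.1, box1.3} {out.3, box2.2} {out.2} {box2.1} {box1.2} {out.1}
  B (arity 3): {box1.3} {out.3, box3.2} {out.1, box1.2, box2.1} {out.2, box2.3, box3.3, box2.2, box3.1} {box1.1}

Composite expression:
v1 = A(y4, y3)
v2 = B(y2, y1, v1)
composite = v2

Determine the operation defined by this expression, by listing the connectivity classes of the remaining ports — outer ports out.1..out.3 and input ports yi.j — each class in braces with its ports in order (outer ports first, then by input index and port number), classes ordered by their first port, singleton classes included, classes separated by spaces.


Treat the ports identified at B as solder joints: merge, then drop.
A over (y4, y3) gives {out.1} {out.2} {out.3, y3.2} {y3.1} {y3.3, y4.1, y4.3} {y4.2}, out.j being that stage's outer ports
B over (y2, y1, y4, y3) gives {out.1, y1.1, y2.2} {out.2, y1.2, y1.3, y3.2} {out.3} {y2.1} {y2.3} {y3.1} {y3.3, y4.1, y4.3} {y4.2}, out.j being that stage's outer ports

{out.1, y1.1, y2.2} {out.2, y1.2, y1.3, y3.2} {out.3} {y2.1} {y2.3} {y3.1} {y3.3, y4.1, y4.3} {y4.2}


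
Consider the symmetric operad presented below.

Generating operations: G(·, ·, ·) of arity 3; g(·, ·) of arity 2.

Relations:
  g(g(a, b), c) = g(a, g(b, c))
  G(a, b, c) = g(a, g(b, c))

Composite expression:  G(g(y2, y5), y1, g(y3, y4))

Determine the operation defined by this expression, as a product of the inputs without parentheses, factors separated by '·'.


y2 · y5 · y1 · y3 · y4

Under associativity of G, the answer is the y's in reading order.
g(y2, y5) unparenthesizes to y2 · y5
g(y3, y4) unparenthesizes to y3 · y4
G(g(y2, y5), y1, g(y3, y4)) unparenthesizes to y2 · y5 · y1 · y3 · y4


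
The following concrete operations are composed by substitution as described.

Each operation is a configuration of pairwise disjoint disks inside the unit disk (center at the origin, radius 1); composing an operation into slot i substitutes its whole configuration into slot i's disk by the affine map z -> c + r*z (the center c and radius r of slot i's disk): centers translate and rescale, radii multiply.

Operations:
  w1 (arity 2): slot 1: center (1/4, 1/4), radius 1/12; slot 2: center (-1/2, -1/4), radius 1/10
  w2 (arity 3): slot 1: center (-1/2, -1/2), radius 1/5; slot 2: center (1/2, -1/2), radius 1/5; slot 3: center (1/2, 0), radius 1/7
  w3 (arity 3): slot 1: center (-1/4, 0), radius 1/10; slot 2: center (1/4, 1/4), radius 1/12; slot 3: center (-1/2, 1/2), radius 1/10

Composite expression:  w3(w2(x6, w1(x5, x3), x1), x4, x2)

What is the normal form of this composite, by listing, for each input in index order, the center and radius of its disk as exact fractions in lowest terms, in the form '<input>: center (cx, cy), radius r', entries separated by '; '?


x1: center (-1/5, 0), radius 1/70; x2: center (-1/2, 1/2), radius 1/10; x3: center (-21/100, -11/200), radius 1/500; x4: center (1/4, 1/4), radius 1/12; x5: center (-39/200, -9/200), radius 1/600; x6: center (-3/10, -1/20), radius 1/50

Each x-disk chains the slot maps above it in w3; radii multiply.
input x6: composing its 2 substitution steps yields center (-3/10, -1/20), radius 1/50
input x5: composing its 3 substitution steps yields center (-39/200, -9/200), radius 1/600
input x3: composing its 3 substitution steps yields center (-21/100, -11/200), radius 1/500
input x1: composing its 2 substitution steps yields center (-1/5, 0), radius 1/70
input x4: composing its 1 substitution step yields center (1/4, 1/4), radius 1/12
input x2: composing its 1 substitution step yields center (-1/2, 1/2), radius 1/10


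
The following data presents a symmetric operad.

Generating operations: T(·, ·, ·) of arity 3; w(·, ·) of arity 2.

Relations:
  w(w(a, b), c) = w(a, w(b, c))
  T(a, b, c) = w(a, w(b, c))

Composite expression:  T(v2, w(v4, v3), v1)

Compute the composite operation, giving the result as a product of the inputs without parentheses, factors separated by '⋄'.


v2 ⋄ v4 ⋄ v3 ⋄ v1

Key point: T is associative — brackets drop, the v-order remains.
w(v4, v3) flattens to v4 ⋄ v3
T(v2, w(v4, v3), v1) flattens to v2 ⋄ v4 ⋄ v3 ⋄ v1


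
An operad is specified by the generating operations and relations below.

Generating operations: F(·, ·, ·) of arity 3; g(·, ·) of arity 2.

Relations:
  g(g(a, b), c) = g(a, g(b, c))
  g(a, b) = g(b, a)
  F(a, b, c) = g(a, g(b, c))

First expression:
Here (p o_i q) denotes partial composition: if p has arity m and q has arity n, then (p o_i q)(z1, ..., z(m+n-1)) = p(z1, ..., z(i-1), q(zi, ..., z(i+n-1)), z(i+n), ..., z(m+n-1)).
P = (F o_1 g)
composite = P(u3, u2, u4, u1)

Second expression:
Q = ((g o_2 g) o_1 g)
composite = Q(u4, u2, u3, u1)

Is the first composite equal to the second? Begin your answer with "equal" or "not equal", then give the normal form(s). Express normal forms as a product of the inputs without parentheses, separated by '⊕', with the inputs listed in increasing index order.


equal — both sides give u1 ⊕ u2 ⊕ u3 ⊕ u4

The first composite normalizes to u1 ⊕ u2 ⊕ u3 ⊕ u4
The second composite normalizes to u1 ⊕ u2 ⊕ u3 ⊕ u4
Identical normal forms: equal.


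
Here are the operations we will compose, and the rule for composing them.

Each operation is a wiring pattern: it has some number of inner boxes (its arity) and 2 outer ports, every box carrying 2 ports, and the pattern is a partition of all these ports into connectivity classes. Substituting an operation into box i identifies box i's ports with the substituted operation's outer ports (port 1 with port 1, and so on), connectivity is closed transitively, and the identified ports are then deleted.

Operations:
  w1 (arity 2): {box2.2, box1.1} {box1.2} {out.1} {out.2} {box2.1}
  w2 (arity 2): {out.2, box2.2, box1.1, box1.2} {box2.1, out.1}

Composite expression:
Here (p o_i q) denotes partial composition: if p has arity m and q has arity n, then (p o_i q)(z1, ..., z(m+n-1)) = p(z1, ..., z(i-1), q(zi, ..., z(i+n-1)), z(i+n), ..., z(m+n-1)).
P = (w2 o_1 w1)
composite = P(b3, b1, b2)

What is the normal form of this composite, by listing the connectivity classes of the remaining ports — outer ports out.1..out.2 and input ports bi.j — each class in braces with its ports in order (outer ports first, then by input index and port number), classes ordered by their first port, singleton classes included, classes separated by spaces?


{out.1, b2.1} {out.2, b2.2} {b1.1} {b1.2, b3.1} {b3.2}

Two ports join when wires chain via w2-identified ports.
the subtree at w1 composes to {out.1} {out.2} {b1.1} {b1.2, b3.1} {b3.2} on (b3, b1); out.j = own outer ports
the subtree at w2 composes to {out.1, b2.1} {out.2, b2.2} {b1.1} {b1.2, b3.1} {b3.2} on (b3, b1, b2); out.j = own outer ports


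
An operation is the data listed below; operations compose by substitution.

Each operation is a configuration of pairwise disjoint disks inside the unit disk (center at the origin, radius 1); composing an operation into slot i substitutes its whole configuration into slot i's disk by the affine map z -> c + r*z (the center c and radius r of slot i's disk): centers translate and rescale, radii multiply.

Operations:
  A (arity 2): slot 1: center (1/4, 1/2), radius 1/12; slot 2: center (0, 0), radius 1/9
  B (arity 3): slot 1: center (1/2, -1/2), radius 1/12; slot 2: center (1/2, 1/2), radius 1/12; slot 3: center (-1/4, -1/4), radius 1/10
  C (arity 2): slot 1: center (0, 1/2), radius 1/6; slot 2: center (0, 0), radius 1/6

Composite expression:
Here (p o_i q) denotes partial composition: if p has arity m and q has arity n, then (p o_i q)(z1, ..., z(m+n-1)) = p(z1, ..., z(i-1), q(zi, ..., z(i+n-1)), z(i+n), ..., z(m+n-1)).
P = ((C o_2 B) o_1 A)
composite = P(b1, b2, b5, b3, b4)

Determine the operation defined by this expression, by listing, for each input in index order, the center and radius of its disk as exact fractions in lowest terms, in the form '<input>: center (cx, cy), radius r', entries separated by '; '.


Only the slot chain above each b matters under C; compose those maps.
b1: after 2 affine steps, its disk has center (1/24, 7/12), radius 1/72
b2: after 2 affine steps, its disk has center (0, 1/2), radius 1/54
b5: after 2 affine steps, its disk has center (1/12, -1/12), radius 1/72
b3: after 2 affine steps, its disk has center (1/12, 1/12), radius 1/72
b4: after 2 affine steps, its disk has center (-1/24, -1/24), radius 1/60

b1: center (1/24, 7/12), radius 1/72; b2: center (0, 1/2), radius 1/54; b3: center (1/12, 1/12), radius 1/72; b4: center (-1/24, -1/24), radius 1/60; b5: center (1/12, -1/12), radius 1/72


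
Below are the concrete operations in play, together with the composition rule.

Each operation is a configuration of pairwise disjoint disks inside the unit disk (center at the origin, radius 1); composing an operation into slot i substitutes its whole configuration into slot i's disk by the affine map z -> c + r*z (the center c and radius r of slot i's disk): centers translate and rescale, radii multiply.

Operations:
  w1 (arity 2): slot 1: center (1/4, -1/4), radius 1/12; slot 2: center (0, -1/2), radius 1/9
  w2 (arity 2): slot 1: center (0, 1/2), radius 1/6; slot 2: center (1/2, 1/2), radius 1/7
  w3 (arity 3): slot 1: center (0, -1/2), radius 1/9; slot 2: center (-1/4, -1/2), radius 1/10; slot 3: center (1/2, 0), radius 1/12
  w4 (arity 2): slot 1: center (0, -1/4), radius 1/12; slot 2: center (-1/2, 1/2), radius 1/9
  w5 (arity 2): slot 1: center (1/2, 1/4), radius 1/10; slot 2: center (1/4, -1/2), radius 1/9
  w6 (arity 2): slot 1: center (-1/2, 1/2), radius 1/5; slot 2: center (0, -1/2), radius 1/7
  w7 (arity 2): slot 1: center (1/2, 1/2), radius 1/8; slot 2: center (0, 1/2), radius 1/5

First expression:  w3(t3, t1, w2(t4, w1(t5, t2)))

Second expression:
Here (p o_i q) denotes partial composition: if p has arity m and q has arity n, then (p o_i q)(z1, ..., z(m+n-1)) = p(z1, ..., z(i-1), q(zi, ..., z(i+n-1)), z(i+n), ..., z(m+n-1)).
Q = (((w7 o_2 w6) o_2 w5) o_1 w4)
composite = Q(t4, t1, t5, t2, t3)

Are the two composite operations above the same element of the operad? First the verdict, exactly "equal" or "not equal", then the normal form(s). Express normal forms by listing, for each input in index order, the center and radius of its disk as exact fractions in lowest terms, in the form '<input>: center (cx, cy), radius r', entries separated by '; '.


not equal; first: t1: center (-1/4, -1/2), radius 1/10; t2: center (13/24, 1/28), radius 1/756; t3: center (0, -1/2), radius 1/9; t4: center (1/2, 1/24), radius 1/72; t5: center (61/112, 13/336), radius 1/1008; second: t1: center (7/16, 9/16), radius 1/72; t2: center (-9/100, 29/50), radius 1/225; t3: center (0, 2/5), radius 1/35; t4: center (1/2, 15/32), radius 1/96; t5: center (-2/25, 61/100), radius 1/250

Reducing the first expression gives t1: center (-1/4, -1/2), radius 1/10; t2: center (13/24, 1/28), radius 1/756; t3: center (0, -1/2), radius 1/9; t4: center (1/2, 1/24), radius 1/72; t5: center (61/112, 13/336), radius 1/1008
Reducing the second expression gives t1: center (7/16, 9/16), radius 1/72; t2: center (-9/100, 29/50), radius 1/225; t3: center (0, 2/5), radius 1/35; t4: center (1/2, 15/32), radius 1/96; t5: center (-2/25, 61/100), radius 1/250
They disagree, so not equal.


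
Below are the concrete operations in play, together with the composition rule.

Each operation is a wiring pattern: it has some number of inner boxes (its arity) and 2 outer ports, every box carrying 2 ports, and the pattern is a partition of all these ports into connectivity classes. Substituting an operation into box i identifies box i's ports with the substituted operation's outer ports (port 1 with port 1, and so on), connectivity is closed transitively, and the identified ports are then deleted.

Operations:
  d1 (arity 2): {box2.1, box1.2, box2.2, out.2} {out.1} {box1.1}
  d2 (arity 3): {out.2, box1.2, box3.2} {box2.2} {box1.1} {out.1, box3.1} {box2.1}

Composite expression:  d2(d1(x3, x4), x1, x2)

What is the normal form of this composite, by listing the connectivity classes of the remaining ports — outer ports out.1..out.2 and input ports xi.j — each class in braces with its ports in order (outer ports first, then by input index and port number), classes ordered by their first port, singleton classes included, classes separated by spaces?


{out.1, x2.1} {out.2, x2.2, x3.2, x4.1, x4.2} {x1.1} {x1.2} {x3.1}

Reachability decides: close wires over d2-identified ports.
d1 over (x3, x4) gives {out.1} {out.2, x3.2, x4.1, x4.2} {x3.1}, out.j being that stage's outer ports
d2 over (x3, x4, x1, x2) gives {out.1, x2.1} {out.2, x2.2, x3.2, x4.1, x4.2} {x1.1} {x1.2} {x3.1}, out.j being that stage's outer ports


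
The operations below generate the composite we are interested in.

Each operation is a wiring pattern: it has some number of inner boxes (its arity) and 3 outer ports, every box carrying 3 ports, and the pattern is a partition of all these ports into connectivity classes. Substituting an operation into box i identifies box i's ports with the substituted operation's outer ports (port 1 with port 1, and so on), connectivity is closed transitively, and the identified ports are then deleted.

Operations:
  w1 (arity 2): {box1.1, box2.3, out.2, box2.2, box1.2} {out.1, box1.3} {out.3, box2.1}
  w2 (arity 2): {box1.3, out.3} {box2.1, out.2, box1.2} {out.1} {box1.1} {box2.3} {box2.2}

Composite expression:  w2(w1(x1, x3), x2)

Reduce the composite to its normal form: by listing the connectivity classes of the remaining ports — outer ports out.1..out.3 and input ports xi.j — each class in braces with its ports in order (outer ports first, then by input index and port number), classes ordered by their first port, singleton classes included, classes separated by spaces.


{out.1} {out.2, x1.1, x1.2, x2.1, x3.2, x3.3} {out.3, x3.1} {x1.3} {x2.2} {x2.3}

Two ports join when wires chain via w2-identified ports.
through w1, on inputs (x1, x3): {out.1, x1.3} {out.2, x1.1, x1.2, x3.2, x3.3} {out.3, x3.1} (out.j = stage outer ports)
through w2, on inputs (x1, x3, x2): {out.1} {out.2, x1.1, x1.2, x2.1, x3.2, x3.3} {out.3, x3.1} {x1.3} {x2.2} {x2.3} (out.j = stage outer ports)


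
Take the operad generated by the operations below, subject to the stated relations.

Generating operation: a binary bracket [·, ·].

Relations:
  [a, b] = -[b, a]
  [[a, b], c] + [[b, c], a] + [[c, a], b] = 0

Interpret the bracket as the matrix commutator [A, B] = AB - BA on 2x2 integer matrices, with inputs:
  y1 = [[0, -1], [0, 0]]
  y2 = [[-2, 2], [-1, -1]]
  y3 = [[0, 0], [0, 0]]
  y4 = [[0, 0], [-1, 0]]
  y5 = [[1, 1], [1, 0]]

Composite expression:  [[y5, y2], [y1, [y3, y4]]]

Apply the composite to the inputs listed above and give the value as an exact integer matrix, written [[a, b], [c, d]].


[[0, 0], [0, 0]]

[y5, y2] = [[-3, 3], [0, 3]]
[y3, y4] = [[0, 0], [0, 0]]
[y1, [y3, y4]] = [[0, 0], [0, 0]]
[[y5, y2], [y1, [y3, y4]]] = [[0, 0], [0, 0]]


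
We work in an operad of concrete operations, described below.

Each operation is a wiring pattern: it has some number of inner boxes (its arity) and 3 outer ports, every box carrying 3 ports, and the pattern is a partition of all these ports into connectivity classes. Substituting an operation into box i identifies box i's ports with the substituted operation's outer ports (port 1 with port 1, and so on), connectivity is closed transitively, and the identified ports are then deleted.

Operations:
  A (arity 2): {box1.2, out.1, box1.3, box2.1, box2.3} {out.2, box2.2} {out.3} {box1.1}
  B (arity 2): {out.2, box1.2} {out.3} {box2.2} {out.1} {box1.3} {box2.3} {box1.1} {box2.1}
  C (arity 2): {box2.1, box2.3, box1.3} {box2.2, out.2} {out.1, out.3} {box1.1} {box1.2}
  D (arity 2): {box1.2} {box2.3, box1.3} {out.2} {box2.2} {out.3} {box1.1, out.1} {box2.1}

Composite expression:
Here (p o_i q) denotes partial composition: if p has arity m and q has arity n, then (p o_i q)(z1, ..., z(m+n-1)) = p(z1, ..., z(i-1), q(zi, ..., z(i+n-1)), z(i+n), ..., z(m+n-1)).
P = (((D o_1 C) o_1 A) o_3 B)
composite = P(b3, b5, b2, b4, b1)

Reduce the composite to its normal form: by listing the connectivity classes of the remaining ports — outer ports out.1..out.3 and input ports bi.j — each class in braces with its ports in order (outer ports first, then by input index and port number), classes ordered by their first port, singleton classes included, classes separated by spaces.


{out.1, b1.3} {out.2} {out.3} {b1.1} {b1.2} {b2.1} {b2.2} {b2.3} {b3.1} {b3.2, b3.3, b5.1, b5.3} {b4.1} {b4.2} {b4.3} {b5.2}

Connectivity passes through glued D-boundaries; trace each wire chain.
after A, the pattern on (b3, b5) reads {out.1, b3.2, b3.3, b5.1, b5.3} {out.2, b5.2} {out.3} {b3.1} (out.j = its outer ports)
after B, the pattern on (b2, b4) reads {out.1} {out.2, b2.2} {out.3} {b2.1} {b2.3} {b4.1} {b4.2} {b4.3} (out.j = its outer ports)
after C, the pattern on (b3, b5, b2, b4) reads {out.1, out.3} {out.2, b2.2} {b2.1} {b2.3} {b3.1} {b3.2, b3.3, b5.1, b5.3} {b4.1} {b4.2} {b4.3} {b5.2} (out.j = its outer ports)
after D, the pattern on (b3, b5, b2, b4, b1) reads {out.1, b1.3} {out.2} {out.3} {b1.1} {b1.2} {b2.1} {b2.2} {b2.3} {b3.1} {b3.2, b3.3, b5.1, b5.3} {b4.1} {b4.2} {b4.3} {b5.2} (out.j = its outer ports)


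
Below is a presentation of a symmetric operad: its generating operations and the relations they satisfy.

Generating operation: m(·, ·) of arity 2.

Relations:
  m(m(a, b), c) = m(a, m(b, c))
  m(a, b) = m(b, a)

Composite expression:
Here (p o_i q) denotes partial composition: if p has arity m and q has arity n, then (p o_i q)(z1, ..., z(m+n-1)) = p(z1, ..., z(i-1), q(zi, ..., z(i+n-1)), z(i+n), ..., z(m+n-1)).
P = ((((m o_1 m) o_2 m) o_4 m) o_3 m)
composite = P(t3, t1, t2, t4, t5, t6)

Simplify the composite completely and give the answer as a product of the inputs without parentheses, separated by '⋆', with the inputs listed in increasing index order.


t1 ⋆ t2 ⋆ t3 ⋆ t4 ⋆ t5 ⋆ t6


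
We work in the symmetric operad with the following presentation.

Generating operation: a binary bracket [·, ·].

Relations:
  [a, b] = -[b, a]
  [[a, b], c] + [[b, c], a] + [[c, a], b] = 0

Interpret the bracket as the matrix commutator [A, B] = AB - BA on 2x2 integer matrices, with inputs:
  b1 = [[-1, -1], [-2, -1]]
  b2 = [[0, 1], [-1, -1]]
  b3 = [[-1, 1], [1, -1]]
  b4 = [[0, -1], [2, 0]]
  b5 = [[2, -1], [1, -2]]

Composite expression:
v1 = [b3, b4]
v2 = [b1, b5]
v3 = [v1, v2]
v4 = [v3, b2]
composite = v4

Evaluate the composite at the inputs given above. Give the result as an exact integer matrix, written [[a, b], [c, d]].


[[-72, -24], [48, 72]]


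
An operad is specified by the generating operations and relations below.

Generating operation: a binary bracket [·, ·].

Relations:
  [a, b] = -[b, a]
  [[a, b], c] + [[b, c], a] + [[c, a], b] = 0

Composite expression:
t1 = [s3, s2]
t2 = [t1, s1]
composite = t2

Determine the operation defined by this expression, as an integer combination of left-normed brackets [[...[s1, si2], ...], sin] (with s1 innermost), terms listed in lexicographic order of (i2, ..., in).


[[s1, s2], s3] - [[s1, s3], s2]

A multilinear Lie element is pinned by s1-initial words (s1 innermost).
Composite bracket: [[s3, s2], s1]
Full expansion: 4 signed words from ab - ba (2^2 = 4).
Keep just the words that open with s1:
  from s1s2s3, sign +1: term +[[s1, s2], s3]
  from s1s3s2, sign -1: term -[[s1, s3], s2]


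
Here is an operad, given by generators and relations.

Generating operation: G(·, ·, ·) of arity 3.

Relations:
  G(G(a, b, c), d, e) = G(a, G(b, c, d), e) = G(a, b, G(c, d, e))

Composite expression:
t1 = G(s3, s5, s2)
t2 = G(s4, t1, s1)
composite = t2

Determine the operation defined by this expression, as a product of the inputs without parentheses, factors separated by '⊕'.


s4 ⊕ s3 ⊕ s5 ⊕ s2 ⊕ s1


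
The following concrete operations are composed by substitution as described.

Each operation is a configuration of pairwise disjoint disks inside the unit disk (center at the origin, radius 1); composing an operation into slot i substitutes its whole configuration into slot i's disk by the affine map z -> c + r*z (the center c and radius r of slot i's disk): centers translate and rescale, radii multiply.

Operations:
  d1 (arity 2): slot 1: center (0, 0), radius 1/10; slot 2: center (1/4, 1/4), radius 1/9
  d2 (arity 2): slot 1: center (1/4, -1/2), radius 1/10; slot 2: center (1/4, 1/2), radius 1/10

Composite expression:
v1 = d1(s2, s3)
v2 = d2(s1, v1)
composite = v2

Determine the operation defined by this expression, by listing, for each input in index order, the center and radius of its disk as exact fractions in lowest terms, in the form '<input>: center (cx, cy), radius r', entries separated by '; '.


s1: center (1/4, -1/2), radius 1/10; s2: center (1/4, 1/2), radius 1/100; s3: center (11/40, 21/40), radius 1/90

Each s-disk chains the slot maps above it in d2; radii multiply.
tracing s1 down its 1-map path: center (1/4, -1/2), radius 1/10
tracing s2 down its 2-map path: center (1/4, 1/2), radius 1/100
tracing s3 down its 2-map path: center (11/40, 21/40), radius 1/90


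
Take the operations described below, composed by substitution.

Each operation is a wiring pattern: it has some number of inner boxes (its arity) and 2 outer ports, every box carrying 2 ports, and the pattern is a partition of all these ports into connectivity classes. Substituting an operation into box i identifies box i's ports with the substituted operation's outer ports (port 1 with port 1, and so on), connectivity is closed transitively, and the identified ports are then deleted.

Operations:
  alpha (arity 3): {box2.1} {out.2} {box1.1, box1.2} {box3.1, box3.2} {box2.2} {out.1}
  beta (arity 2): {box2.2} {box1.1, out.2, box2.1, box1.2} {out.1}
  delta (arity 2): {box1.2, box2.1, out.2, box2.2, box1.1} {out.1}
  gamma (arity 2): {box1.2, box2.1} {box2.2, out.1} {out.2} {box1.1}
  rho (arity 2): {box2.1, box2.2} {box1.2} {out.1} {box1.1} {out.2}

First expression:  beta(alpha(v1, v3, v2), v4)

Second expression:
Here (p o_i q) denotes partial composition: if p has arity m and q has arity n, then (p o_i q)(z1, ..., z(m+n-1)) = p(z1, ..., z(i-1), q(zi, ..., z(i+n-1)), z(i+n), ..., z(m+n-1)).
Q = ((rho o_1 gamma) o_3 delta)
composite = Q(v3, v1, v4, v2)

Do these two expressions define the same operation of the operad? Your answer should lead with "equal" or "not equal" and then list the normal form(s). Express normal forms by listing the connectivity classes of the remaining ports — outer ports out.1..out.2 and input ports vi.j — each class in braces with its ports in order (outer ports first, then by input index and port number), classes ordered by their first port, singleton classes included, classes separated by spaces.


not equal; the first gives {out.1} {out.2, v4.1} {v1.1, v1.2} {v2.1, v2.2} {v3.1} {v3.2} {v4.2} and the second {out.1} {out.2} {v1.1, v3.2} {v1.2} {v2.1, v2.2, v4.1, v4.2} {v3.1}

Normal form of the first expression: {out.1} {out.2, v4.1} {v1.1, v1.2} {v2.1, v2.2} {v3.1} {v3.2} {v4.2}
Normal form of the second expression: {out.1} {out.2} {v1.1, v3.2} {v1.2} {v2.1, v2.2, v4.1, v4.2} {v3.1}
Different reductions; not equal.


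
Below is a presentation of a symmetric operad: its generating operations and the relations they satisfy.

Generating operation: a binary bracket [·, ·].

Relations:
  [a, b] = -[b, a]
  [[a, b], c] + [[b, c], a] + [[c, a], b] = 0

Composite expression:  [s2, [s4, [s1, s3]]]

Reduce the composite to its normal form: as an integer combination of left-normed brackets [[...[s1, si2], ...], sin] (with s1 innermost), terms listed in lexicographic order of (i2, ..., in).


[[[s1, s3], s4], s2]

Antisymmetry and Jacobi reduce to s1-anchored left-normed brackets.
Composite bracket: [s2, [s4, [s1, s3]]]
The bracket unfolds into 8 signed words via [a, b] = ab - ba (2^3 = 8).
Only words starting with s1 matter:
  sign of s1s3s4s2 is +1, so it contributes +[[[s1, s3], s4], s2]


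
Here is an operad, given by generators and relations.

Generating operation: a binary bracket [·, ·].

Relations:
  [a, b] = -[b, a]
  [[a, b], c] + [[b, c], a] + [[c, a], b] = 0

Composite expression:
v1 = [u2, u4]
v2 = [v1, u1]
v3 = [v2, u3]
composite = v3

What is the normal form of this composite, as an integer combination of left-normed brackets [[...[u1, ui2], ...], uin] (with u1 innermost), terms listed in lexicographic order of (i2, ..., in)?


-[[[u1, u2], u4], u3] + [[[u1, u4], u2], u3]


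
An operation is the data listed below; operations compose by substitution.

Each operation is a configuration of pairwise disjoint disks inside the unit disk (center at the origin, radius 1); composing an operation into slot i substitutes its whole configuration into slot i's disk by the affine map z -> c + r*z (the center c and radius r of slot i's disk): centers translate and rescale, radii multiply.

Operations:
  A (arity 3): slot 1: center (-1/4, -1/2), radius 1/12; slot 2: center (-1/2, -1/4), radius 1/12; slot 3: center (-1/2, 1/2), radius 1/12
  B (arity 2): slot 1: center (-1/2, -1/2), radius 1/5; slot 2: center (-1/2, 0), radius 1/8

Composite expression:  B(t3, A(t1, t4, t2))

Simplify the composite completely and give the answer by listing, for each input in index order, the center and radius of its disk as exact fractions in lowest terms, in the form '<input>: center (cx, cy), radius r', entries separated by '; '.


Follow each t-input down from B: c' goes to c + r*c', radius to r*r'.
t3 passes through 1 substitution, ending at center (-1/2, -1/2), radius 1/5
t1 passes through 2 substitutions, ending at center (-17/32, -1/16), radius 1/96
t4 passes through 2 substitutions, ending at center (-9/16, -1/32), radius 1/96
t2 passes through 2 substitutions, ending at center (-9/16, 1/16), radius 1/96

t1: center (-17/32, -1/16), radius 1/96; t2: center (-9/16, 1/16), radius 1/96; t3: center (-1/2, -1/2), radius 1/5; t4: center (-9/16, -1/32), radius 1/96


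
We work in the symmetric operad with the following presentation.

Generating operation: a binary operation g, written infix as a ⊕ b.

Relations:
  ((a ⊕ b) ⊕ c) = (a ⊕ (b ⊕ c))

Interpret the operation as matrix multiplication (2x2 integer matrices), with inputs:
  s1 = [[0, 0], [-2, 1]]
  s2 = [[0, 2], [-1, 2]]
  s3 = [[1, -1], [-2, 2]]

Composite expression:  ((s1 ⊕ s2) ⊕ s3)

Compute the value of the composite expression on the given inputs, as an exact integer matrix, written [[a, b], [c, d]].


(s1 ⊕ s2) = [[0, 0], [-1, -2]]
((s1 ⊕ s2) ⊕ s3) = [[0, 0], [3, -3]]

[[0, 0], [3, -3]]


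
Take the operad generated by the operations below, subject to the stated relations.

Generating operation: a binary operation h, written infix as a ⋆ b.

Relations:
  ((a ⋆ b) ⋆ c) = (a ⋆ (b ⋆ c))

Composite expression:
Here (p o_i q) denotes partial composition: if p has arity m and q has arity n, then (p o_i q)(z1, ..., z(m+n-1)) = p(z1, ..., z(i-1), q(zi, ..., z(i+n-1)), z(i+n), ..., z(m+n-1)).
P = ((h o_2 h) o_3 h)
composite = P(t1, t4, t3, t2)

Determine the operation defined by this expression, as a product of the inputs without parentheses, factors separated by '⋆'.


t1 ⋆ t4 ⋆ t3 ⋆ t2

The h-tree's shape is irrelevant; the t-reading-order decides.
(t3 ⋆ t2) spells out as t3 ⋆ t2
(t4 ⋆ (t3 ⋆ t2)) spells out as t4 ⋆ t3 ⋆ t2
(t1 ⋆ (t4 ⋆ (t3 ⋆ t2))) spells out as t1 ⋆ t4 ⋆ t3 ⋆ t2


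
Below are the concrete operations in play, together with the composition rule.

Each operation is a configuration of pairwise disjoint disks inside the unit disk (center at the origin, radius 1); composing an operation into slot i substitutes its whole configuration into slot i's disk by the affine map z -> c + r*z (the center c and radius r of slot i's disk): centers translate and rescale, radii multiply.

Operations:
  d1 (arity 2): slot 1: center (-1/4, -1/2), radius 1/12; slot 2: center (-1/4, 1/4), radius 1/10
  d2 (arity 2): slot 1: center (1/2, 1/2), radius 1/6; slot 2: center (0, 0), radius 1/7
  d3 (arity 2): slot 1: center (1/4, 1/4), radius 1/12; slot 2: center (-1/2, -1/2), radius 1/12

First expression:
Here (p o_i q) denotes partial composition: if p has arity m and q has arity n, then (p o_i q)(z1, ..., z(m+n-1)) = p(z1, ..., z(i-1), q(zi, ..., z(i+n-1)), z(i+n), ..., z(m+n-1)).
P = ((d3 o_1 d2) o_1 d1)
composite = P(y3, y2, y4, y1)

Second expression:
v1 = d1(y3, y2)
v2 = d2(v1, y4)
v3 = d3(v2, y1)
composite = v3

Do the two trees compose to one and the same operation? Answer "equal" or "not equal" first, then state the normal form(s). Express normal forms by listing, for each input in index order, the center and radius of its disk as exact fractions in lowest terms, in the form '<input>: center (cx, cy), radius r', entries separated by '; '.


equal; the common form is y1: center (-1/2, -1/2), radius 1/12; y2: center (83/288, 85/288), radius 1/720; y3: center (83/288, 41/144), radius 1/864; y4: center (1/4, 1/4), radius 1/84

The first composite normalizes to y1: center (-1/2, -1/2), radius 1/12; y2: center (83/288, 85/288), radius 1/720; y3: center (83/288, 41/144), radius 1/864; y4: center (1/4, 1/4), radius 1/84
The second composite normalizes to y1: center (-1/2, -1/2), radius 1/12; y2: center (83/288, 85/288), radius 1/720; y3: center (83/288, 41/144), radius 1/864; y4: center (1/4, 1/4), radius 1/84
The forms coincide; equal.
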